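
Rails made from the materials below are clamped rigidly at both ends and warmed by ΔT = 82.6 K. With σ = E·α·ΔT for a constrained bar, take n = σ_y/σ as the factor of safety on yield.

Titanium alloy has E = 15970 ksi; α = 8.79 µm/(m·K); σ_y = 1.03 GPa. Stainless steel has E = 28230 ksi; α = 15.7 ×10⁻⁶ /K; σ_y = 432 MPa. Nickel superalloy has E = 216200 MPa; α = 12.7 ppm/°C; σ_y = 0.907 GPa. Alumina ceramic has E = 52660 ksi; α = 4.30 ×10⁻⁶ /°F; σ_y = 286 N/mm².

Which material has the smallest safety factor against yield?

Converting E to GPa, α to ×10⁻⁶/K, σ_y to MPa, then σ and n for each:
  titanium alloy: E = 110.1, α = 8.79, σ_y = 1030 → σ = 79.9 MPa, n = 12.9
  stainless steel: E = 194.6, α = 15.7, σ_y = 432.0 → σ = 252 MPa, n = 1.71
  nickel superalloy: E = 216.2, α = 12.7, σ_y = 907.0 → σ = 227 MPa, n = 4.00
  alumina ceramic: E = 363.1, α = 7.74, σ_y = 286.0 → σ = 232 MPa, n = 1.23
The minimum is alumina ceramic at n = 1.23.

alumina ceramic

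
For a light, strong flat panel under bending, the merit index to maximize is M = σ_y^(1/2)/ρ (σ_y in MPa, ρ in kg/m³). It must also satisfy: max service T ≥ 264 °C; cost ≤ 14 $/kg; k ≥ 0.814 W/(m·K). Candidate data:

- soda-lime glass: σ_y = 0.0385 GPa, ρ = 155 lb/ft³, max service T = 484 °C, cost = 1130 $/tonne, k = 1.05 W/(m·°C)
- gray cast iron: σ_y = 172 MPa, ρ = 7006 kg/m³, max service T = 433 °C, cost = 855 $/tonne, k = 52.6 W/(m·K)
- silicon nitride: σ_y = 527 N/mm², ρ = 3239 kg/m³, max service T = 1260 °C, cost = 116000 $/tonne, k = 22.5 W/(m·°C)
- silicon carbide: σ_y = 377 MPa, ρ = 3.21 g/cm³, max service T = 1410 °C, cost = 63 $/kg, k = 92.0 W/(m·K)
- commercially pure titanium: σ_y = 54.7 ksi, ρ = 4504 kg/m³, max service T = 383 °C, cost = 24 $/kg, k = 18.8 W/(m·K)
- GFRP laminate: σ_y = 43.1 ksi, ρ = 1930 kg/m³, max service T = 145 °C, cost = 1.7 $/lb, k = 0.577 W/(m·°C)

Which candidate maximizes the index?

soda-lime glass

Screen on constraints: max service T ≥ 264 °C; cost ≤ 14 $/kg; k ≥ 0.814 W/(m·K). Survivors: soda-lime glass, gray cast iron.
In SI units:
  soda-lime glass: σ_y = 38.50 MPa, ρ = 2483 kg/m³
  gray cast iron: σ_y = 172.0 MPa, ρ = 7006 kg/m³
  soda-lime glass: M = 2.50×10⁻³
  gray cast iron: M = 1.87×10⁻³
Soda-lime glass has the largest M.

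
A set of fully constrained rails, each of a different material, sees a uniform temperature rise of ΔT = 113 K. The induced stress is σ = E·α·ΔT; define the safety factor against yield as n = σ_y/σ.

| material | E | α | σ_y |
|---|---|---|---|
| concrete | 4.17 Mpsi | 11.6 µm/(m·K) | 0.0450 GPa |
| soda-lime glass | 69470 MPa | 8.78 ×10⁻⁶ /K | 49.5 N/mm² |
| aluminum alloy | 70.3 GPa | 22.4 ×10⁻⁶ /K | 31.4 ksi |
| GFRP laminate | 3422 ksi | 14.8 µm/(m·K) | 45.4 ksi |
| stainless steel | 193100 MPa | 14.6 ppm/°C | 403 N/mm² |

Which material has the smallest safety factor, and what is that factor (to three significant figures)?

soda-lime glass, n = 0.718

In consistent units (E in GPa, α in ×10⁻⁶/K, σ_y in MPa):
  concrete: E = 28.75, α = 11.6, σ_y = 45.00 → σ = 37.7 MPa, n = 1.19
  soda-lime glass: E = 69.47, α = 8.78, σ_y = 49.50 → σ = 68.9 MPa, n = 0.718
  aluminum alloy: E = 70.30, α = 22.4, σ_y = 216.5 → σ = 178 MPa, n = 1.22
  GFRP laminate: E = 23.59, α = 14.8, σ_y = 313.0 → σ = 39.5 MPa, n = 7.93
  stainless steel: E = 193.1, α = 14.6, σ_y = 403.0 → σ = 319 MPa, n = 1.27
Soda-lime glass has the lowest safety factor, n = 0.718.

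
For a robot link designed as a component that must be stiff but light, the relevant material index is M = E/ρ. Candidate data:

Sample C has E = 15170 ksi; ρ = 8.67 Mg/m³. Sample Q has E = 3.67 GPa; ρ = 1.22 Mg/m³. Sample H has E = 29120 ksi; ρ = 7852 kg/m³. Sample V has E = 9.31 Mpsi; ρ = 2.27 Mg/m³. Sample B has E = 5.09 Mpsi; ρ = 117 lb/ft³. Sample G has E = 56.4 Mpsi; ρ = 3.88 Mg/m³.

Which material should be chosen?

sample G

Putting every candidate on a common basis:
  sample C: E = 104.6 GPa, ρ = 8670 kg/m³
  sample Q: E = 3.670 GPa, ρ = 1220 kg/m³
  sample H: E = 200.8 GPa, ρ = 7852 kg/m³
  sample V: E = 64.19 GPa, ρ = 2270 kg/m³
  sample B: E = 35.09 GPa, ρ = 1874 kg/m³
  sample G: E = 388.9 GPa, ρ = 3880 kg/m³
  sample G: M = 100 MN·m/kg
  sample V: M = 28.3 MN·m/kg
  sample H: M = 25.6 MN·m/kg
  sample B: M = 18.7 MN·m/kg
  sample C: M = 12.1 MN·m/kg
  sample Q: M = 3.01 MN·m/kg
The maximum is for sample G.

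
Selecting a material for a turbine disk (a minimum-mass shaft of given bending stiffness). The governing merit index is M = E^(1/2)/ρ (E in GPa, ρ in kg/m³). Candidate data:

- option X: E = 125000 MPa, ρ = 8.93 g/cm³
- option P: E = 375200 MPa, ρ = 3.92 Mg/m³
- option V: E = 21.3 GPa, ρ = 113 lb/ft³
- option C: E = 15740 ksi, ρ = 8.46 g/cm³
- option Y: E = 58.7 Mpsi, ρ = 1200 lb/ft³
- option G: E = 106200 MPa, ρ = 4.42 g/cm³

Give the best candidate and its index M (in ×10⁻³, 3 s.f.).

option P, M = 4.94×10⁻³

After converting to SI:
  option X: E = 125.0 GPa, ρ = 8930 kg/m³
  option P: E = 375.2 GPa, ρ = 3920 kg/m³
  option V: E = 21.30 GPa, ρ = 1810 kg/m³
  option C: E = 108.5 GPa, ρ = 8460 kg/m³
  option Y: E = 404.7 GPa, ρ = 19220 kg/m³
  option G: E = 106.2 GPa, ρ = 4420 kg/m³
  option P: M = 4.94×10⁻³
  option V: M = 2.55×10⁻³
  option G: M = 2.33×10⁻³
  option X: M = 1.25×10⁻³
  option C: M = 1.23×10⁻³
  option Y: M = 1.05×10⁻³
The maximum is for option P.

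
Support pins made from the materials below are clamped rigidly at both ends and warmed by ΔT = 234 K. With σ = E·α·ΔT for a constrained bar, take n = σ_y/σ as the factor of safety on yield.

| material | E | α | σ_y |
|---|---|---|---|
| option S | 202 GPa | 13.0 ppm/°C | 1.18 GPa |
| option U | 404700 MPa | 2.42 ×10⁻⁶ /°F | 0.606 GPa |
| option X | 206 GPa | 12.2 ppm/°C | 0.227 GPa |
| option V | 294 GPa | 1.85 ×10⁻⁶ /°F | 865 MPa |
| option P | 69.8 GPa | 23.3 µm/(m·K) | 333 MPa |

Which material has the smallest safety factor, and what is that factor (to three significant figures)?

option X, n = 0.386

Per material, after unit conversion:
  option S: E = 202.0, α = 13.0, σ_y = 1180 → σ = 614 MPa, n = 1.92
  option U: E = 404.7, α = 4.36, σ_y = 606.0 → σ = 413 MPa, n = 1.47
  option X: E = 206.0, α = 12.2, σ_y = 227.0 → σ = 588 MPa, n = 0.386
  option V: E = 294.0, α = 3.33, σ_y = 865.0 → σ = 229 MPa, n = 3.78
  option P: E = 69.80, α = 23.3, σ_y = 333.0 → σ = 381 MPa, n = 0.875
The minimum is option X at n = 0.386.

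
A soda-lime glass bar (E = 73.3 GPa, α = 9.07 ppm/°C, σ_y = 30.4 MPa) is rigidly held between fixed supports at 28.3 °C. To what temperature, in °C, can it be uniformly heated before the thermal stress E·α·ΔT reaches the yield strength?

E·α·ΔT = 30.40 MPa ⇒ ΔT = 30.40 / (73.30×10³ × 9.07×10⁻⁶) = 45.73 K.
T = 28.3 + 45.73 = 74.03 °C.

74.0 °C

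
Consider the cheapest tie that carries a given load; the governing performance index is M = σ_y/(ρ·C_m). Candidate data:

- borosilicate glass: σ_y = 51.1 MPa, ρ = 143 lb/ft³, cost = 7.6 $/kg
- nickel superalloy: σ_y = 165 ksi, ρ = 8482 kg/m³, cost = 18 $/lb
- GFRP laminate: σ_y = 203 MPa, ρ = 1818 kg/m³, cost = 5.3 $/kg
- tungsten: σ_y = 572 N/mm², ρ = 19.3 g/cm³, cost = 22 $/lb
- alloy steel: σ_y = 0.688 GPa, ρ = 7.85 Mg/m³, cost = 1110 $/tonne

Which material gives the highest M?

alloy steel

In SI units:
  borosilicate glass: σ_y = 51.10 MPa, ρ = 2291 kg/m³, cost = 7.600 $/kg
  nickel superalloy: σ_y = 1138 MPa, ρ = 8482 kg/m³, cost = 39.68 $/kg
  GFRP laminate: σ_y = 203.0 MPa, ρ = 1818 kg/m³, cost = 5.300 $/kg
  tungsten: σ_y = 572.0 MPa, ρ = 19300 kg/m³, cost = 48.50 $/kg
  alloy steel: σ_y = 688.0 MPa, ρ = 7850 kg/m³, cost = 1.110 $/kg
  alloy steel: M = 79.0 kN·m per $
  GFRP laminate: M = 21.1 kN·m per $
  nickel superalloy: M = 3.38 kN·m per $
  borosilicate glass: M = 2.94 kN·m per $
  tungsten: M = 0.611 kN·m per $
Alloy steel has the largest M.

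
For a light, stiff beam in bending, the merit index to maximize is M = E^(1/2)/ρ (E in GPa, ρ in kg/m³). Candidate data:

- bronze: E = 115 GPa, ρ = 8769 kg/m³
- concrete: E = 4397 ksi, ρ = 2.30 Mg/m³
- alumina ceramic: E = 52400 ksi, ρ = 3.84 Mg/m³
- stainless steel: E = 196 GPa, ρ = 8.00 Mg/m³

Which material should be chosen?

alumina ceramic

After converting to SI:
  bronze: E = 115.0 GPa, ρ = 8769 kg/m³
  concrete: E = 30.32 GPa, ρ = 2300 kg/m³
  alumina ceramic: E = 361.3 GPa, ρ = 3840 kg/m³
  stainless steel: E = 196.0 GPa, ρ = 8000 kg/m³
  alumina ceramic: M = 4.95×10⁻³
  concrete: M = 2.39×10⁻³
  stainless steel: M = 1.75×10⁻³
  bronze: M = 1.22×10⁻³
Alumina ceramic ranks first.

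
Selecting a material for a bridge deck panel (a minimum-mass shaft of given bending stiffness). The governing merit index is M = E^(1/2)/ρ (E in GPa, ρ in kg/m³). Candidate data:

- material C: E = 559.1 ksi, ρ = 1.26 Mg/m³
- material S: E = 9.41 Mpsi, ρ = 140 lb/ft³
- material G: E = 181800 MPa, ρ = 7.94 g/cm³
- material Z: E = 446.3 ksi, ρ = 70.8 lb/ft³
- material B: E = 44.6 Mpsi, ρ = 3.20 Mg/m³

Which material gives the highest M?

material B

Convert each candidate to consistent units, then evaluate M:
  material C: E = 3.855 GPa, ρ = 1260 kg/m³
  material S: E = 64.88 GPa, ρ = 2243 kg/m³
  material G: E = 181.8 GPa, ρ = 7940 kg/m³
  material Z: E = 3.077 GPa, ρ = 1134 kg/m³
  material B: E = 307.5 GPa, ρ = 3200 kg/m³
  material B: M = 5.48×10⁻³
  material S: M = 3.59×10⁻³
  material G: M = 1.70×10⁻³
  material C: M = 1.56×10⁻³
  material Z: M = 1.55×10⁻³
Material B ranks first.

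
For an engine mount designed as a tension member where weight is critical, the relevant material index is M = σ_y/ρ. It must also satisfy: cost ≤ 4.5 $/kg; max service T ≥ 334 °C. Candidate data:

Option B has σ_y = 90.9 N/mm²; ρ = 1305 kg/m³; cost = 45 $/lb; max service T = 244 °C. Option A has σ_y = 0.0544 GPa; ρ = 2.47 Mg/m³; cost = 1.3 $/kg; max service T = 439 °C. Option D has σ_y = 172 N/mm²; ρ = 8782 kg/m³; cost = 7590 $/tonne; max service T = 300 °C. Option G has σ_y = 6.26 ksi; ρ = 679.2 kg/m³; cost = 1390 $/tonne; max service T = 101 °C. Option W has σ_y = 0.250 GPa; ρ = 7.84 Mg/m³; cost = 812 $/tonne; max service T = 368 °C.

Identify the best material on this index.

Screen on constraints: cost ≤ 4.5 $/kg; max service T ≥ 334 °C. Survivors: option A, option W.
Putting every candidate on a common basis:
  option A: σ_y = 54.40 MPa, ρ = 2470 kg/m³
  option W: σ_y = 250.0 MPa, ρ = 7840 kg/m³
  option W: M = 31.9 kN·m/kg
  option A: M = 22.0 kN·m/kg
Highest index: option W.

option W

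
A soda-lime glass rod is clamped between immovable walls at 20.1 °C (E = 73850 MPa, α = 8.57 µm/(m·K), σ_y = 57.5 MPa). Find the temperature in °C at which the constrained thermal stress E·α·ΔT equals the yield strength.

E = 73850 MPa = 73.85 GPa.
E·α·ΔT = 57.50 MPa ⇒ ΔT = 57.50 / (73.85×10³ × 8.57×10⁻⁶) = 90.85 K.
T = 20.1 + 90.85 = 111.0 °C.

111 °C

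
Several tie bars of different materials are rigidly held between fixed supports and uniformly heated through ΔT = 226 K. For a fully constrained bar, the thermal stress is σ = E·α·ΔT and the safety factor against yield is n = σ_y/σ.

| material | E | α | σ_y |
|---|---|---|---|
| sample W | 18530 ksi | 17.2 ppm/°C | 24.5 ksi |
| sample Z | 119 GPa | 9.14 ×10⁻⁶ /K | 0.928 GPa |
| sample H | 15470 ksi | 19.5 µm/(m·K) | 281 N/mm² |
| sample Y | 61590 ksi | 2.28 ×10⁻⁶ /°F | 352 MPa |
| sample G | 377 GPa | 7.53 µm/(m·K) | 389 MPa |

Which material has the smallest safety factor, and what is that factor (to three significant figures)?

sample W, n = 0.340

With everything in SI (GPa, ×10⁻⁶/K, MPa):
  sample W: E = 127.8, α = 17.2, σ_y = 168.9 → σ = 497 MPa, n = 0.340
  sample Z: E = 119.0, α = 9.14, σ_y = 928.0 → σ = 246 MPa, n = 3.78
  sample H: E = 106.7, α = 19.5, σ_y = 281.0 → σ = 470 MPa, n = 0.598
  sample Y: E = 424.6, α = 4.10, σ_y = 352.0 → σ = 394 MPa, n = 0.894
  sample G: E = 377.0, α = 7.53, σ_y = 389.0 → σ = 642 MPa, n = 0.606
Sample W has the lowest safety factor, n = 0.340.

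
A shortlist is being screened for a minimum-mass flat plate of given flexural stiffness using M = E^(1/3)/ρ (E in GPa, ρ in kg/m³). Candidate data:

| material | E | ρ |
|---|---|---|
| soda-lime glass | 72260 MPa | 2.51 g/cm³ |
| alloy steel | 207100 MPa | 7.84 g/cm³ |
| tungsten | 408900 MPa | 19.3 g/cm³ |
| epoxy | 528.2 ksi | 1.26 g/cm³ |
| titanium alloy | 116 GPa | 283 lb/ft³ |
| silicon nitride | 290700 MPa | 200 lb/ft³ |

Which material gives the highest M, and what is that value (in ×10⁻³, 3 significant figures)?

silicon nitride, M = 2.07×10⁻³

After converting to SI:
  soda-lime glass: E = 72.26 GPa, ρ = 2510 kg/m³
  alloy steel: E = 207.1 GPa, ρ = 7840 kg/m³
  tungsten: E = 408.9 GPa, ρ = 19300 kg/m³
  epoxy: E = 3.642 GPa, ρ = 1260 kg/m³
  titanium alloy: E = 116.0 GPa, ρ = 4533 kg/m³
  silicon nitride: E = 290.7 GPa, ρ = 3204 kg/m³
  silicon nitride: M = 2.07×10⁻³
  soda-lime glass: M = 1.66×10⁻³
  epoxy: M = 1.22×10⁻³
  titanium alloy: M = 1.08×10⁻³
  alloy steel: M = 0.755×10⁻³
  tungsten: M = 0.385×10⁻³
Silicon nitride has the largest M.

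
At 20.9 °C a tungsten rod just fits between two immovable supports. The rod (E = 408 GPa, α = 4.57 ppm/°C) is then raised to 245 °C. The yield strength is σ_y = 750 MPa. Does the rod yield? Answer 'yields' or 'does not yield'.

ΔT = 224.1 K. Constrained thermal stress σ = E·α·ΔT = 408.0×10³ MPa × 4.57×10⁻⁶ × 224.1 = 418 MPa (compressive).
Compare to σ_y = 750 MPa: σ < σ_y, so it does not yield.

does not yield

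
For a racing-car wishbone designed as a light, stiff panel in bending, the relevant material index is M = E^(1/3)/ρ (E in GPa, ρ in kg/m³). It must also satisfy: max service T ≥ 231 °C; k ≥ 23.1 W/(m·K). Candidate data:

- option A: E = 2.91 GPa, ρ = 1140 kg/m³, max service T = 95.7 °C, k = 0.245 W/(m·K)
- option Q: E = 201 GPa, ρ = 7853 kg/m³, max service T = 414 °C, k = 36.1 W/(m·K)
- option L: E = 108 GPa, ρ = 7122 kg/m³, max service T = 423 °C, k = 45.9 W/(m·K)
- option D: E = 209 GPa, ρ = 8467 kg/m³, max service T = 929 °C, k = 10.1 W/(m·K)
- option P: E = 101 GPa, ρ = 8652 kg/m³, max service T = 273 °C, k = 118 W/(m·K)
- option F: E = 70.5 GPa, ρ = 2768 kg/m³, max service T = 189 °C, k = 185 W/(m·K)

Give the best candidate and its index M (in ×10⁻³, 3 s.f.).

Screen on constraints: max service T ≥ 231 °C; k ≥ 23.1 W/(m·K). Survivors: option Q, option L, option P.
Per-candidate index values:
  option Q: M = 0.746×10⁻³
  option L: M = 0.669×10⁻³
  option P: M = 0.538×10⁻³
Option Q ranks first.

option Q, M = 0.746×10⁻³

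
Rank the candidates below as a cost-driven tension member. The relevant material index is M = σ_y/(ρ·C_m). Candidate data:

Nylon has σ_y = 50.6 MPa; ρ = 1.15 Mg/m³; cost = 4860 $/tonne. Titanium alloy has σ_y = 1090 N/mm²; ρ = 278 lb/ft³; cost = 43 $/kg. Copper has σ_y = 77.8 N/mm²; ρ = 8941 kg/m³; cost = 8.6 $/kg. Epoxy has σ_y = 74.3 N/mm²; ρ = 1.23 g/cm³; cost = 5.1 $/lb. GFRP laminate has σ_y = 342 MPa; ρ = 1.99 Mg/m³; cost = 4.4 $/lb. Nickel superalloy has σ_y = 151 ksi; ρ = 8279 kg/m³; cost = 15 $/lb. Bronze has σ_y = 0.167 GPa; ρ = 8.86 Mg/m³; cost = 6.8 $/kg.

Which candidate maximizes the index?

GFRP laminate

After converting to SI:
  nylon: σ_y = 50.60 MPa, ρ = 1150 kg/m³, cost = 4.860 $/kg
  titanium alloy: σ_y = 1090 MPa, ρ = 4453 kg/m³, cost = 43.00 $/kg
  copper: σ_y = 77.80 MPa, ρ = 8941 kg/m³, cost = 8.600 $/kg
  epoxy: σ_y = 74.30 MPa, ρ = 1230 kg/m³, cost = 11.24 $/kg
  GFRP laminate: σ_y = 342.0 MPa, ρ = 1990 kg/m³, cost = 9.700 $/kg
  nickel superalloy: σ_y = 1041 MPa, ρ = 8279 kg/m³, cost = 33.07 $/kg
  bronze: σ_y = 167.0 MPa, ρ = 8860 kg/m³, cost = 6.800 $/kg
  GFRP laminate: M = 17.7 kN·m per $
  nylon: M = 9.05 kN·m per $
  titanium alloy: M = 5.69 kN·m per $
  epoxy: M = 5.37 kN·m per $
  nickel superalloy: M = 3.80 kN·m per $
  bronze: M = 2.77 kN·m per $
  copper: M = 1.01 kN·m per $
Highest index: GFRP laminate.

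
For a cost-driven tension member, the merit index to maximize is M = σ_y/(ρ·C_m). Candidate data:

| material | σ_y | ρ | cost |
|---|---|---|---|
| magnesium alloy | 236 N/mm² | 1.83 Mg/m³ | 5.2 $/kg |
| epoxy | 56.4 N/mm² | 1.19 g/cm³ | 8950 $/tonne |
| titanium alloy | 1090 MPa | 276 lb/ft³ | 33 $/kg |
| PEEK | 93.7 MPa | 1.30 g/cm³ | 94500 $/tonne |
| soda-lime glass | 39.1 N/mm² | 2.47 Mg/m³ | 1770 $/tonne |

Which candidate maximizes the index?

After converting to SI:
  magnesium alloy: σ_y = 236.0 MPa, ρ = 1830 kg/m³, cost = 5.200 $/kg
  epoxy: σ_y = 56.40 MPa, ρ = 1190 kg/m³, cost = 8.950 $/kg
  titanium alloy: σ_y = 1090 MPa, ρ = 4421 kg/m³, cost = 33.00 $/kg
  PEEK: σ_y = 93.70 MPa, ρ = 1300 kg/m³, cost = 94.50 $/kg
  soda-lime glass: σ_y = 39.10 MPa, ρ = 2470 kg/m³, cost = 1.770 $/kg
  magnesium alloy: M = 24.8 kN·m per $
  soda-lime glass: M = 8.94 kN·m per $
  titanium alloy: M = 7.47 kN·m per $
  epoxy: M = 5.30 kN·m per $
  PEEK: M = 0.763 kN·m per $
The maximum is for magnesium alloy.

magnesium alloy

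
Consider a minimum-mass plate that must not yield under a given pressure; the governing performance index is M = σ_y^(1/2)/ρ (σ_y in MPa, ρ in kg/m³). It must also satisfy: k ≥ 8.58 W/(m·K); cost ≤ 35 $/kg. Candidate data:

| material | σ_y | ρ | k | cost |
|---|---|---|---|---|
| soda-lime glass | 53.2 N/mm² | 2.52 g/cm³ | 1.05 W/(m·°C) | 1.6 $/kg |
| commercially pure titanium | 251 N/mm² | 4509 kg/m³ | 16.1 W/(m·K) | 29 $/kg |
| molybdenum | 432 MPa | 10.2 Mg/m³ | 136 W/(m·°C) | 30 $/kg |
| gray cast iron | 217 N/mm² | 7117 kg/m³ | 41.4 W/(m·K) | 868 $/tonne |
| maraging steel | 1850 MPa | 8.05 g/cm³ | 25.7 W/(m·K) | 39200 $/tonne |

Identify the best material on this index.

commercially pure titanium

Screen on constraints: k ≥ 8.58 W/(m·K); cost ≤ 35 $/kg. Survivors: commercially pure titanium, molybdenum, gray cast iron.
In SI units:
  commercially pure titanium: σ_y = 251.0 MPa, ρ = 4509 kg/m³
  molybdenum: σ_y = 432.0 MPa, ρ = 10200 kg/m³
  gray cast iron: σ_y = 217.0 MPa, ρ = 7117 kg/m³
  commercially pure titanium: M = 3.51×10⁻³
  gray cast iron: M = 2.07×10⁻³
  molybdenum: M = 2.04×10⁻³
Commercially pure titanium has the largest M.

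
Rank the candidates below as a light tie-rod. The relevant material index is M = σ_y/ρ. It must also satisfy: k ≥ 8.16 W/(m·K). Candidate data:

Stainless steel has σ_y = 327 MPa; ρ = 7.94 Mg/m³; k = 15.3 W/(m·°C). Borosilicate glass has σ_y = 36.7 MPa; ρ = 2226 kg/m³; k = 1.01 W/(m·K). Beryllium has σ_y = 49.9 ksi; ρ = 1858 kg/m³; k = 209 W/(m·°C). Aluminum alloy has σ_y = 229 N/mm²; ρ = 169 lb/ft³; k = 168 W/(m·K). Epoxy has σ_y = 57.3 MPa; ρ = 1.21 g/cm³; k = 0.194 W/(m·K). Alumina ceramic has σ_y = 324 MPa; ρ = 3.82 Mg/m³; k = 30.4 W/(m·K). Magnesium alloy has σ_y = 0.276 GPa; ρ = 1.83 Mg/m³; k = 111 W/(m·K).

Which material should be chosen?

Screen on constraints: k ≥ 8.16 W/(m·K). Survivors: stainless steel, beryllium, aluminum alloy, alumina ceramic, magnesium alloy.
After converting to SI:
  stainless steel: σ_y = 327.0 MPa, ρ = 7940 kg/m³
  beryllium: σ_y = 344.0 MPa, ρ = 1858 kg/m³
  aluminum alloy: σ_y = 229.0 MPa, ρ = 2707 kg/m³
  alumina ceramic: σ_y = 324.0 MPa, ρ = 3820 kg/m³
  magnesium alloy: σ_y = 276.0 MPa, ρ = 1830 kg/m³
  beryllium: M = 185 kN·m/kg
  magnesium alloy: M = 151 kN·m/kg
  alumina ceramic: M = 84.8 kN·m/kg
  aluminum alloy: M = 84.6 kN·m/kg
  stainless steel: M = 41.2 kN·m/kg
Beryllium ranks first.

beryllium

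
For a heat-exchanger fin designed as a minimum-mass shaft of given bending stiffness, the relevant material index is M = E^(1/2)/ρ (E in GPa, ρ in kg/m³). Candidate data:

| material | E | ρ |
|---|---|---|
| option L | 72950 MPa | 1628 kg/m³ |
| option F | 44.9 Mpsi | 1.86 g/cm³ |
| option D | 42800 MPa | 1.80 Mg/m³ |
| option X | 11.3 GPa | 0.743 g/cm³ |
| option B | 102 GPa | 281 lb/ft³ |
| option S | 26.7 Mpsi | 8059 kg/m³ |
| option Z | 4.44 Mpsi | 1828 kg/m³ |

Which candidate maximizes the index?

Normalizing units and computing the index:
  option L: E = 72.95 GPa, ρ = 1628 kg/m³
  option F: E = 309.6 GPa, ρ = 1860 kg/m³
  option D: E = 42.80 GPa, ρ = 1800 kg/m³
  option X: E = 11.30 GPa, ρ = 743.0 kg/m³
  option B: E = 102.0 GPa, ρ = 4501 kg/m³
  option S: E = 184.1 GPa, ρ = 8059 kg/m³
  option Z: E = 30.61 GPa, ρ = 1828 kg/m³
  option F: M = 9.46×10⁻³
  option L: M = 5.25×10⁻³
  option X: M = 4.52×10⁻³
  option D: M = 3.63×10⁻³
  option Z: M = 3.03×10⁻³
  option B: M = 2.24×10⁻³
  option S: M = 1.68×10⁻³
The maximum is for option F.

option F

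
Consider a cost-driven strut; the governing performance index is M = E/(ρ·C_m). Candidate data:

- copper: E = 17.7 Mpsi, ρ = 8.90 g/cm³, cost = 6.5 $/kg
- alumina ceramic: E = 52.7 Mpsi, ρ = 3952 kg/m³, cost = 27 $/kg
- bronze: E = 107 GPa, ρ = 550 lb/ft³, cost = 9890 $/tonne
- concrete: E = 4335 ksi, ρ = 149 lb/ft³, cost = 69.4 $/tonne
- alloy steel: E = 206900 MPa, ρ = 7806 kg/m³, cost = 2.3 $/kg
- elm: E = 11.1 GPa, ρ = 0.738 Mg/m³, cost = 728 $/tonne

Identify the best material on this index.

concrete

Normalizing units and computing the index:
  copper: E = 122.0 GPa, ρ = 8900 kg/m³, cost = 6.500 $/kg
  alumina ceramic: E = 363.4 GPa, ρ = 3952 kg/m³, cost = 27.00 $/kg
  bronze: E = 107.0 GPa, ρ = 8810 kg/m³, cost = 9.890 $/kg
  concrete: E = 29.89 GPa, ρ = 2387 kg/m³, cost = 0.06940 $/kg
  alloy steel: E = 206.9 GPa, ρ = 7806 kg/m³, cost = 2.300 $/kg
  elm: E = 11.10 GPa, ρ = 738.0 kg/m³, cost = 0.7280 $/kg
  concrete: M = 180 MN·m per $
  elm: M = 20.7 MN·m per $
  alloy steel: M = 11.5 MN·m per $
  alumina ceramic: M = 3.41 MN·m per $
  copper: M = 2.11 MN·m per $
  bronze: M = 1.23 MN·m per $
Concrete has the largest M.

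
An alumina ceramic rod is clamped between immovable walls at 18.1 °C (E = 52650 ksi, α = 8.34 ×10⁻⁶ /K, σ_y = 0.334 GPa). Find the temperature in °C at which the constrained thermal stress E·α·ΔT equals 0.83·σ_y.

E = 52650 ksi = 363.0 GPa.
σ_y = 0.334 GPa = 334.0 MPa.
E·α·ΔT = 277.2 MPa ⇒ ΔT = 277.2 / (363.0×10³ × 8.34×10⁻⁶) = 91.57 K.
T = 18.1 + 91.57 = 109.7 °C.

110 °C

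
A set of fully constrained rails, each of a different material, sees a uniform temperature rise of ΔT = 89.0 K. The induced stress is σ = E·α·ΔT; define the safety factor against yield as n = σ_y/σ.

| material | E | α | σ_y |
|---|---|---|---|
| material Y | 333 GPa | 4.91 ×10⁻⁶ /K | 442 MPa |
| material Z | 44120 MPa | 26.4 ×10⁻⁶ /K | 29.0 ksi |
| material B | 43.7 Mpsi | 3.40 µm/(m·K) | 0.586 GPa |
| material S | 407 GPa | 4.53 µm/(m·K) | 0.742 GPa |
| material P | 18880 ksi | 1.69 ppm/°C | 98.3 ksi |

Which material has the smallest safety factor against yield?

With everything in SI (GPa, ×10⁻⁶/K, MPa):
  material Y: E = 333.0, α = 4.91, σ_y = 442.0 → σ = 146 MPa, n = 3.04
  material Z: E = 44.12, α = 26.4, σ_y = 199.9 → σ = 104 MPa, n = 1.93
  material B: E = 301.3, α = 3.40, σ_y = 586.0 → σ = 91.2 MPa, n = 6.43
  material S: E = 407.0, α = 4.53, σ_y = 742.0 → σ = 164 MPa, n = 4.52
  material P: E = 130.2, α = 1.69, σ_y = 677.8 → σ = 19.6 MPa, n = 34.6
The minimum is material Z at n = 1.93.

material Z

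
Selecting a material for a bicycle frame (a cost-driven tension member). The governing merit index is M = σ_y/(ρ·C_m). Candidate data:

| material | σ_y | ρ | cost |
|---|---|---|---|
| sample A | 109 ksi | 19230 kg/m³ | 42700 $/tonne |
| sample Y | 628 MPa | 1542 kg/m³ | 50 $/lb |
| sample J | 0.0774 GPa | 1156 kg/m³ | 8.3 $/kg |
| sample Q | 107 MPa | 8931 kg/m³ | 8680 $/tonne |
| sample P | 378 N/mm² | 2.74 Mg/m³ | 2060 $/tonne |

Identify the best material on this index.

sample P

Normalizing units and computing the index:
  sample A: σ_y = 751.5 MPa, ρ = 19230 kg/m³, cost = 42.70 $/kg
  sample Y: σ_y = 628.0 MPa, ρ = 1542 kg/m³, cost = 110.2 $/kg
  sample J: σ_y = 77.40 MPa, ρ = 1156 kg/m³, cost = 8.300 $/kg
  sample Q: σ_y = 107.0 MPa, ρ = 8931 kg/m³, cost = 8.680 $/kg
  sample P: σ_y = 378.0 MPa, ρ = 2740 kg/m³, cost = 2.060 $/kg
  sample P: M = 67.0 kN·m per $
  sample J: M = 8.07 kN·m per $
  sample Y: M = 3.69 kN·m per $
  sample Q: M = 1.38 kN·m per $
  sample A: M = 0.915 kN·m per $
Highest index: sample P.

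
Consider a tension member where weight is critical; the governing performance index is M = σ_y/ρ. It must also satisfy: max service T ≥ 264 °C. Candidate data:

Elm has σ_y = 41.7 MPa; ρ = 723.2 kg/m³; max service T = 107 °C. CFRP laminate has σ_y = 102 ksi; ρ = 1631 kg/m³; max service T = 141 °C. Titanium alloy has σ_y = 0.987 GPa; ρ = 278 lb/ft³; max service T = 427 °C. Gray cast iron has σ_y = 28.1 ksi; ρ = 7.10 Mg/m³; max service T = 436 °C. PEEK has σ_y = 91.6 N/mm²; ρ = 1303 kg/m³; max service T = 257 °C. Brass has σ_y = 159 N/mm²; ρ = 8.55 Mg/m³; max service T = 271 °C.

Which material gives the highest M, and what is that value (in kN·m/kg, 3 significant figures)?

Screen on constraints: max service T ≥ 264 °C. Survivors: titanium alloy, gray cast iron, brass.
Convert each candidate to consistent units, then evaluate M:
  titanium alloy: σ_y = 987.0 MPa, ρ = 4453 kg/m³
  gray cast iron: σ_y = 193.7 MPa, ρ = 7100 kg/m³
  brass: σ_y = 159.0 MPa, ρ = 8550 kg/m³
  titanium alloy: M = 222 kN·m/kg
  gray cast iron: M = 27.3 kN·m/kg
  brass: M = 18.6 kN·m/kg
The maximum is for titanium alloy.

titanium alloy, M = 222 kN·m/kg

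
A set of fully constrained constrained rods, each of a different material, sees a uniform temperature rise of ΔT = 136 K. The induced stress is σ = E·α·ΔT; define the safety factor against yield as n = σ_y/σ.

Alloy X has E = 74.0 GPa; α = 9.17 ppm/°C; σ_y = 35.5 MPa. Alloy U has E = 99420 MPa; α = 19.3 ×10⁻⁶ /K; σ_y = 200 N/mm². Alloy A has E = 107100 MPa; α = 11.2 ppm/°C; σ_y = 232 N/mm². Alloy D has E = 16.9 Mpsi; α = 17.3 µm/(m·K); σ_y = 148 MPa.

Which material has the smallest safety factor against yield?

In consistent units (E in GPa, α in ×10⁻⁶/K, σ_y in MPa):
  alloy X: E = 74.00, α = 9.17, σ_y = 35.50 → σ = 92.3 MPa, n = 0.385
  alloy U: E = 99.42, α = 19.3, σ_y = 200.0 → σ = 261 MPa, n = 0.766
  alloy A: E = 107.1, α = 11.2, σ_y = 232.0 → σ = 163 MPa, n = 1.42
  alloy D: E = 116.5, α = 17.3, σ_y = 148.0 → σ = 274 MPa, n = 0.540
Smallest n: alloy X with n = 0.385.

alloy X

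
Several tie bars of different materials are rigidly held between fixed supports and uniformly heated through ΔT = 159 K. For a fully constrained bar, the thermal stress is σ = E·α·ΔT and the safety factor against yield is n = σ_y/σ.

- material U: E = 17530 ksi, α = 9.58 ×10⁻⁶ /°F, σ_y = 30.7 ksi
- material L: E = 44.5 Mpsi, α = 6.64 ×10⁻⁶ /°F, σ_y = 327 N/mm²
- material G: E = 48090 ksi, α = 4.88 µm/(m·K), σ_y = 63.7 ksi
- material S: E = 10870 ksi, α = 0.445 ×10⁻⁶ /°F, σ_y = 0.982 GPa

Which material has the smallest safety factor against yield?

Per material, after unit conversion:
  material U: E = 120.9, α = 17.2, σ_y = 211.7 → σ = 331 MPa, n = 0.639
  material L: E = 306.8, α = 12.0, σ_y = 327.0 → σ = 583 MPa, n = 0.561
  material G: E = 331.6, α = 4.88, σ_y = 439.2 → σ = 257 MPa, n = 1.71
  material S: E = 74.95, α = 0.801, σ_y = 982.0 → σ = 9.55 MPa, n = 103
Material L has the lowest safety factor, n = 0.561.

material L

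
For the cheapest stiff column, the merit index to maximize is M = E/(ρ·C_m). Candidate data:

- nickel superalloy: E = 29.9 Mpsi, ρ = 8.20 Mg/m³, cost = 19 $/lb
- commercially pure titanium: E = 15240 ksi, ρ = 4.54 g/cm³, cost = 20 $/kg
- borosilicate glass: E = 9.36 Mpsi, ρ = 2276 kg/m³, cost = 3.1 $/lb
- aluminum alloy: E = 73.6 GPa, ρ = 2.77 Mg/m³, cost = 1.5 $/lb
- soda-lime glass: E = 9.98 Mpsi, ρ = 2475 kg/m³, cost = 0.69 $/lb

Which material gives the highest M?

soda-lime glass

Putting every candidate on a common basis:
  nickel superalloy: E = 206.2 GPa, ρ = 8200 kg/m³, cost = 41.89 $/kg
  commercially pure titanium: E = 105.1 GPa, ρ = 4540 kg/m³, cost = 20.00 $/kg
  borosilicate glass: E = 64.53 GPa, ρ = 2276 kg/m³, cost = 6.834 $/kg
  aluminum alloy: E = 73.60 GPa, ρ = 2770 kg/m³, cost = 3.307 $/kg
  soda-lime glass: E = 68.81 GPa, ρ = 2475 kg/m³, cost = 1.521 $/kg
  soda-lime glass: M = 18.3 MN·m per $
  aluminum alloy: M = 8.03 MN·m per $
  borosilicate glass: M = 4.15 MN·m per $
  commercially pure titanium: M = 1.16 MN·m per $
  nickel superalloy: M = 0.600 MN·m per $
The maximum is for soda-lime glass.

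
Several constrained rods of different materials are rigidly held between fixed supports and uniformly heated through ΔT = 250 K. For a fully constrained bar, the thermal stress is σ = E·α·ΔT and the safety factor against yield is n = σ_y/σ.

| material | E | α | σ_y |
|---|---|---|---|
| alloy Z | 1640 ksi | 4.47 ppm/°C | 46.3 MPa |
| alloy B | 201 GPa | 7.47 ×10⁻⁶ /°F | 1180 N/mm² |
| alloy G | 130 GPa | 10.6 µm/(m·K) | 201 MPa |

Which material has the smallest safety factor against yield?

In consistent units (E in GPa, α in ×10⁻⁶/K, σ_y in MPa):
  alloy Z: E = 11.31, α = 4.47, σ_y = 46.30 → σ = 12.6 MPa, n = 3.66
  alloy B: E = 201.0, α = 13.4, σ_y = 1180 → σ = 676 MPa, n = 1.75
  alloy G: E = 130.0, α = 10.6, σ_y = 201.0 → σ = 344 MPa, n = 0.583
The minimum is alloy G at n = 0.583.

alloy G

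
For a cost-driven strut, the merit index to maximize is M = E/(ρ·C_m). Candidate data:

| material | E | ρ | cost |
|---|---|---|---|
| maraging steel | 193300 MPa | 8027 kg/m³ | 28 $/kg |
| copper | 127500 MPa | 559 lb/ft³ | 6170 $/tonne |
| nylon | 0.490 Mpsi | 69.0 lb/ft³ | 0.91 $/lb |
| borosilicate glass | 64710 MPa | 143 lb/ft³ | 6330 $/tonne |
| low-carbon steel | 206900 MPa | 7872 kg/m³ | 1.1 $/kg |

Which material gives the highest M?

Putting every candidate on a common basis:
  maraging steel: E = 193.3 GPa, ρ = 8027 kg/m³, cost = 28.00 $/kg
  copper: E = 127.5 GPa, ρ = 8954 kg/m³, cost = 6.170 $/kg
  nylon: E = 3.378 GPa, ρ = 1105 kg/m³, cost = 2.006 $/kg
  borosilicate glass: E = 64.71 GPa, ρ = 2291 kg/m³, cost = 6.330 $/kg
  low-carbon steel: E = 206.9 GPa, ρ = 7872 kg/m³, cost = 1.100 $/kg
  low-carbon steel: M = 23.9 MN·m per $
  borosilicate glass: M = 4.46 MN·m per $
  copper: M = 2.31 MN·m per $
  nylon: M = 1.52 MN·m per $
  maraging steel: M = 0.860 MN·m per $
Highest index: low-carbon steel.

low-carbon steel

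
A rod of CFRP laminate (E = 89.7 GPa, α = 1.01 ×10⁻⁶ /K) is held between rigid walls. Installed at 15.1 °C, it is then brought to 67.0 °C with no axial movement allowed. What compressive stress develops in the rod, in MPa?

ΔT = 51.90 K. Constrained thermal stress σ = E·α·ΔT = 89.70×10³ MPa × 1.01×10⁻⁶ × 51.90 = 4.70 MPa (compressive).

4.70 MPa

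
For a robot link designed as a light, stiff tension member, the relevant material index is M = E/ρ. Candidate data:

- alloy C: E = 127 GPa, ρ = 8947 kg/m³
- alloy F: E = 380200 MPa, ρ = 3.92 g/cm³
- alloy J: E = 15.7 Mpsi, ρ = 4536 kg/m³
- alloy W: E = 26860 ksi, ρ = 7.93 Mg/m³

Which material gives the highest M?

In SI units:
  alloy C: E = 127.0 GPa, ρ = 8947 kg/m³
  alloy F: E = 380.2 GPa, ρ = 3920 kg/m³
  alloy J: E = 108.2 GPa, ρ = 4536 kg/m³
  alloy W: E = 185.2 GPa, ρ = 7930 kg/m³
  alloy F: M = 97.0 MN·m/kg
  alloy J: M = 23.9 MN·m/kg
  alloy W: M = 23.4 MN·m/kg
  alloy C: M = 14.2 MN·m/kg
Alloy F ranks first.

alloy F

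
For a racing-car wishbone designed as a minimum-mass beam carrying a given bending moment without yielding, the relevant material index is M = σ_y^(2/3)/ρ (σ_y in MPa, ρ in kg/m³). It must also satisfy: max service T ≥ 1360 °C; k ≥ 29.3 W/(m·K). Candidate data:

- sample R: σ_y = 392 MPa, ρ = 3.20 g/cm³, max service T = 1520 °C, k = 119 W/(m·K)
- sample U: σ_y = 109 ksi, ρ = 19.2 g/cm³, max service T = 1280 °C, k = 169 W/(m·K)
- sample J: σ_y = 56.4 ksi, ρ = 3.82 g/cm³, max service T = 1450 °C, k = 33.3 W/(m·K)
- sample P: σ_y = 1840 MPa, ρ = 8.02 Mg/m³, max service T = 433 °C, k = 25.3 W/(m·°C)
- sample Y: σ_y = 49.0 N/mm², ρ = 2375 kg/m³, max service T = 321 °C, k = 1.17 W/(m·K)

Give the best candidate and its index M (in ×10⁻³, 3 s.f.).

sample R, M = 16.7×10⁻³

Screen on constraints: max service T ≥ 1360 °C; k ≥ 29.3 W/(m·K). Survivors: sample R, sample J.
In SI units:
  sample R: σ_y = 392.0 MPa, ρ = 3200 kg/m³
  sample J: σ_y = 388.9 MPa, ρ = 3820 kg/m³
  sample R: M = 16.7×10⁻³
  sample J: M = 13.9×10⁻³
Sample R has the largest M.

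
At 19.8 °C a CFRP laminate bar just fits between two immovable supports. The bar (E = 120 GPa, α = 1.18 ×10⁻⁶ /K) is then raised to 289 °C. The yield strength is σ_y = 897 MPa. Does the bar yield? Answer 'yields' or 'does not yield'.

ΔT = 269.2 K. Constrained thermal stress σ = E·α·ΔT = 120.0×10³ MPa × 1.18×10⁻⁶ × 269.2 = 38.1 MPa (compressive).
Compare to σ_y = 897 MPa: σ < σ_y, so it does not yield.

does not yield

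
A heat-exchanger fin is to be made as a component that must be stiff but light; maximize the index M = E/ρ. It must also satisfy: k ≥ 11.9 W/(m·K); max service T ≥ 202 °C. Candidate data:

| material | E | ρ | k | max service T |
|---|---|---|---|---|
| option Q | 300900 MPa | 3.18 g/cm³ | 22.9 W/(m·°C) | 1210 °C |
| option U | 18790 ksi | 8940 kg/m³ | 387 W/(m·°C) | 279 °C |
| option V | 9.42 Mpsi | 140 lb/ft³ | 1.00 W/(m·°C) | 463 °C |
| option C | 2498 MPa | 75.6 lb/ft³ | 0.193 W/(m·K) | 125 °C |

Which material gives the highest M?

Screen on constraints: k ≥ 11.9 W/(m·K); max service T ≥ 202 °C. Survivors: option Q, option U.
Putting every candidate on a common basis:
  option Q: E = 300.9 GPa, ρ = 3180 kg/m³
  option U: E = 129.6 GPa, ρ = 8940 kg/m³
  option Q: M = 94.6 MN·m/kg
  option U: M = 14.5 MN·m/kg
Highest index: option Q.

option Q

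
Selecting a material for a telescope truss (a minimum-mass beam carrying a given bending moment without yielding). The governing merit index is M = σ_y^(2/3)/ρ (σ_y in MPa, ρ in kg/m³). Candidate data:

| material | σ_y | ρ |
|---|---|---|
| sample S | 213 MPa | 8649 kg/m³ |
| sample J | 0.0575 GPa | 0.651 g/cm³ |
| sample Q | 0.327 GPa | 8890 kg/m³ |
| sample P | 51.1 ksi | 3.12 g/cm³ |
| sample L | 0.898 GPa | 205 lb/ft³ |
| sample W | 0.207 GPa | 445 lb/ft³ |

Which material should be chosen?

After converting to SI:
  sample S: σ_y = 213.0 MPa, ρ = 8649 kg/m³
  sample J: σ_y = 57.50 MPa, ρ = 651.0 kg/m³
  sample Q: σ_y = 327.0 MPa, ρ = 8890 kg/m³
  sample P: σ_y = 352.3 MPa, ρ = 3120 kg/m³
  sample L: σ_y = 898.0 MPa, ρ = 3284 kg/m³
  sample W: σ_y = 207.0 MPa, ρ = 7128 kg/m³
  sample L: M = 28.3×10⁻³
  sample J: M = 22.9×10⁻³
  sample P: M = 16.0×10⁻³
  sample Q: M = 5.34×10⁻³
  sample W: M = 4.91×10⁻³
  sample S: M = 4.12×10⁻³
The maximum is for sample L.

sample L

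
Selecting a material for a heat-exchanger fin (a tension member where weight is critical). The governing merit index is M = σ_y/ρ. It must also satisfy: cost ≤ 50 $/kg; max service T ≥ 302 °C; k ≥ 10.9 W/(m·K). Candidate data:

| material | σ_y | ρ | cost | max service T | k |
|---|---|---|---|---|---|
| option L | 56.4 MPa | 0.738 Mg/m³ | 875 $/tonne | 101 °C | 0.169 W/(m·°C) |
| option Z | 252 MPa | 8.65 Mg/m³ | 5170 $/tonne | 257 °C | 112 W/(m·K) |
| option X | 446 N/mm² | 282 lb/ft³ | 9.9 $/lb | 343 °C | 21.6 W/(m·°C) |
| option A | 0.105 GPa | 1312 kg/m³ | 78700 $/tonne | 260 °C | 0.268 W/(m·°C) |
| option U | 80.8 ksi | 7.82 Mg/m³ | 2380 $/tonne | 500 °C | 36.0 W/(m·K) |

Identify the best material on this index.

option X

Screen on constraints: cost ≤ 50 $/kg; max service T ≥ 302 °C; k ≥ 10.9 W/(m·K). Survivors: option X, option U.
Normalizing units and computing the index:
  option X: σ_y = 446.0 MPa, ρ = 4517 kg/m³
  option U: σ_y = 557.1 MPa, ρ = 7820 kg/m³
  option X: M = 98.7 kN·m/kg
  option U: M = 71.2 kN·m/kg
The maximum is for option X.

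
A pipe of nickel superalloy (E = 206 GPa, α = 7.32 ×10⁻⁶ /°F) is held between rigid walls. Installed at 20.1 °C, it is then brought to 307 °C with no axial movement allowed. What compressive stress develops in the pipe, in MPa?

α = 7.32×10⁻⁶/°F × 9/5 = 13.2×10⁻⁶/K.
ΔT = 286.9 K. Constrained thermal stress σ = E·α·ΔT = 206.0×10³ MPa × 13.2×10⁻⁶ × 286.9 = 779 MPa (compressive).

779 MPa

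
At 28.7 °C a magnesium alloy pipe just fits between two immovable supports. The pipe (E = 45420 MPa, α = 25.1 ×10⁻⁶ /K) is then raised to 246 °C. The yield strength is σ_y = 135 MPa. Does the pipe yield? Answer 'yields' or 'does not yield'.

yields

E = 45420 MPa = 45.42 GPa.
ΔT = 217.3 K. Constrained thermal stress σ = E·α·ΔT = 45.42×10³ MPa × 25.1×10⁻⁶ × 217.3 = 248 MPa (compressive).
Compare to σ_y = 135 MPa: σ ≥ σ_y, so it yields.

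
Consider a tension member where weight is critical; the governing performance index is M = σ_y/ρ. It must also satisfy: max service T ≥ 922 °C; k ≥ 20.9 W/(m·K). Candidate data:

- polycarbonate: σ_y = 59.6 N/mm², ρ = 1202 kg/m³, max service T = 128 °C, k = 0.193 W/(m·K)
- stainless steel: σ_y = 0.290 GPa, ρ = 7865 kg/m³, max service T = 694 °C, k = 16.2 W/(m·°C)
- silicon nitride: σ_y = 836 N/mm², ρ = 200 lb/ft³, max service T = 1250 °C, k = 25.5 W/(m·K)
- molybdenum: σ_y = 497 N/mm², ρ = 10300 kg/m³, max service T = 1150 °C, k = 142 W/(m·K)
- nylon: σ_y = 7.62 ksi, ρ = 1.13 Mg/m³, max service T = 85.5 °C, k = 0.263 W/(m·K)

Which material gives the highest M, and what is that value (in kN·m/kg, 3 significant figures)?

Screen on constraints: max service T ≥ 922 °C; k ≥ 20.9 W/(m·K). Survivors: silicon nitride, molybdenum.
Normalizing units and computing the index:
  silicon nitride: σ_y = 836.0 MPa, ρ = 3204 kg/m³
  molybdenum: σ_y = 497.0 MPa, ρ = 10300 kg/m³
  silicon nitride: M = 261 kN·m/kg
  molybdenum: M = 48.3 kN·m/kg
Silicon nitride ranks first.

silicon nitride, M = 261 kN·m/kg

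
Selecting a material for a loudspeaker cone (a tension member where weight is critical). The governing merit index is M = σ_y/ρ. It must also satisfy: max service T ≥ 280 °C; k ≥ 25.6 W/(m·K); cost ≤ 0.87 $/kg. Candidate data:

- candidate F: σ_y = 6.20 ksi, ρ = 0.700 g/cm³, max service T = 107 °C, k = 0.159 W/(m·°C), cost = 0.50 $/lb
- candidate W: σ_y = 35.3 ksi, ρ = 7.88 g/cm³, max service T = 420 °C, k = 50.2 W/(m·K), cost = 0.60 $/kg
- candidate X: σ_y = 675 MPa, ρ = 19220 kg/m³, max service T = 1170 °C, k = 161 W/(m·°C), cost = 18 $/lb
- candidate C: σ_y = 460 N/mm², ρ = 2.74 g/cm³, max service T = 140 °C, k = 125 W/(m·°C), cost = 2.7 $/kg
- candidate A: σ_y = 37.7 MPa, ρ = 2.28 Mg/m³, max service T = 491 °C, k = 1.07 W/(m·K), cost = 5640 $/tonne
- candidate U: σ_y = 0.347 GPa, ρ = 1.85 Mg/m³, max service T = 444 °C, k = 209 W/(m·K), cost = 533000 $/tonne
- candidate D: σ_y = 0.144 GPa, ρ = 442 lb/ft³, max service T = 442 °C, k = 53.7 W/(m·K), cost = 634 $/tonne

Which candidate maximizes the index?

Screen on constraints: max service T ≥ 280 °C; k ≥ 25.6 W/(m·K); cost ≤ 0.87 $/kg. Survivors: candidate W, candidate D.
Normalizing units and computing the index:
  candidate W: σ_y = 243.4 MPa, ρ = 7880 kg/m³
  candidate D: σ_y = 144.0 MPa, ρ = 7080 kg/m³
  candidate W: M = 30.9 kN·m/kg
  candidate D: M = 20.3 kN·m/kg
Candidate W has the largest M.

candidate W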